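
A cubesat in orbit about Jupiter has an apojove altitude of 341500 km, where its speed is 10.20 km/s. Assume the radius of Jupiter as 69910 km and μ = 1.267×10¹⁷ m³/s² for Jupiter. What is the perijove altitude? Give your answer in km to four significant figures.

r_a = 69910 + 341500 = 4.1141×10⁵ km = 4.114×10⁸ m.
Specific energy ε = v²/2 − μ/r = -2.559×10⁸ J/kg, so a = −μ/(2ε) = 2.475×10⁸ m.
The apsides satisfy r_p + r_a = 2a, so the perijove radius is 2a − r_a = 8.362×10⁷ m = 83618 km.
Perijove altitude = 83618 − 69910 = 13708 km.

perijove altitude ≈ 13710 km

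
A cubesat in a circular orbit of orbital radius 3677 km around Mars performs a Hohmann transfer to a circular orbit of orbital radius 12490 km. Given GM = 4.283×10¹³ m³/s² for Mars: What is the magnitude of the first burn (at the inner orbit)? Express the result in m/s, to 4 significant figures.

r₁ = 3677 km = 3.677×10⁶ m.
r₂ = 12490 km = 1.249×10⁷ m.
Transfer ellipse a_t = (r₁ + r₂)/2 = 8.084×10⁶ m.
At r₁: circular v_c1 = √(μ/r₁) = 3413 m/s; transfer-periapsis v_p = √[μ(2/r₁ − 1/a_t)] = 4242 m/s.
Δv₁ = v_p − v_c1 = 829.4 m/s.

Δv ≈ 829.4 m/s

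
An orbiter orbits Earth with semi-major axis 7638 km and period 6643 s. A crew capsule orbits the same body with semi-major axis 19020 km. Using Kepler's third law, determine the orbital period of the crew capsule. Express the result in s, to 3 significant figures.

Kepler's third law: T² ∝ a³, so T₂ = T₁ (a₂/a₁)^(3/2).
a₂/a₁ = 2.490, (a₂/a₁)^(3/2) = 3.930.
T₂ = 6643 × 3.930 = 26100 s.

T₂ ≈ 26100 s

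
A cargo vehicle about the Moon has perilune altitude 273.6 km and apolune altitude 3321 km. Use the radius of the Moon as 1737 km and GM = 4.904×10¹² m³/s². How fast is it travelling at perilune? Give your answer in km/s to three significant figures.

v ≈ 1.87 km/s

r_p = 1737 + 273.6 = 2010.6 km = 2.0106×10⁶ m.
r_a = 1737 + 3321 = 5058.0 km = 5.0580×10⁶ m.
Semi-major axis a = (r_p + r_a)/2 = 3534.3 km = 3.534×10⁶ m.
Vis-viva: v² = μ(2/r − 1/a) = 4.904×10¹² × (9.947×10⁻⁷ − 2.829×10⁻⁷) = 3.491×10⁶ m²/s².
v = 1868 m/s = 1.868 km/s.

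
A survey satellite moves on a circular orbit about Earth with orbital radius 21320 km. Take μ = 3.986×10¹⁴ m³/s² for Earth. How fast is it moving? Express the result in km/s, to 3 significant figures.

v ≈ 4.32 km/s

r = 21320 km = 2.132×10⁷ m.
For a circular orbit v = √(μ/r) = √(3.986×10¹⁴ / 2.132×10⁷) = √(1.870×10⁷) = 4324 m/s.
That is 4.324 km/s.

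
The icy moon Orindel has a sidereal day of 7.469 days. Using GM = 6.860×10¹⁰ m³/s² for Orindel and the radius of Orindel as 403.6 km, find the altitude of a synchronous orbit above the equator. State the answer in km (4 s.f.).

h_sync ≈ 8574 km

T = 7.469 days = 6.453×10⁵ s.
A synchronous orbit has period T, so by Kepler's third law a = (μT²/4π²)^(1/3).
μT²/4π² = 6.860×10¹⁰ × (6.453×10⁵)² / 39.48 = 7.236×10²⁰ m³.
a = 8.978×10⁶ m = 8977.8 km.
Altitude h = a − R = 8977.8 − 403.6 = 8574.2 km.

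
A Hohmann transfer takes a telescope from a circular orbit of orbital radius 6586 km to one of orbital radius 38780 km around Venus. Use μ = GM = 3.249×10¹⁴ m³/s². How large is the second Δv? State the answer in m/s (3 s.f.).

Δv ≈ 1330 m/s

r₁ = 6586 km = 6.586×10⁶ m.
r₂ = 38780 km = 3.878×10⁷ m.
Transfer ellipse a_t = (r₁ + r₂)/2 = 2.268×10⁷ m.
At r₁: circular v_c1 = √(μ/r₁) = 7024 m/s; transfer-periapsis v_p = √[μ(2/r₁ − 1/a_t)] = 9184 m/s.
At r₂: circular v_c2 = √(μ/r₂) = 2894 m/s; transfer-apoapsis v_a = √[μ(2/r₂ − 1/a_t)] = 1560 m/s.
Δv₂ = v_c2 − v_a = 1335 m/s.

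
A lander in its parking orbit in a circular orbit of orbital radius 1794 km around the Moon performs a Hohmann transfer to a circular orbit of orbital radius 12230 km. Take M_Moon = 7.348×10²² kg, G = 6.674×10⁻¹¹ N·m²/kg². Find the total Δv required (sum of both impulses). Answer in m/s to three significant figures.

μ = GM = 6.674×10⁻¹¹ × 7.348×10²² = 4.904×10¹² m³/s².
r₁ = 1794 km = 1.794×10⁶ m.
r₂ = 12230 km = 1.223×10⁷ m.
Transfer ellipse a_t = (r₁ + r₂)/2 = 7.012×10⁶ m.
At r₁: circular v_c1 = √(μ/r₁) = 1653 m/s; transfer-perilune v_p = √[μ(2/r₁ − 1/a_t)] = 2184 m/s.
Δv₁ = v_p − v_c1 = 530.2 m/s.
At r₂: circular v_c2 = √(μ/r₂) = 633.2 m/s; transfer-apolune v_a = √[μ(2/r₂ − 1/a_t)] = 320.3 m/s.
Δv₂ = v_c2 − v_a = 312.9 m/s.
Total Δv = Δv₁ + Δv₂ = 843.1 m/s.

Δv_total ≈ 843 m/s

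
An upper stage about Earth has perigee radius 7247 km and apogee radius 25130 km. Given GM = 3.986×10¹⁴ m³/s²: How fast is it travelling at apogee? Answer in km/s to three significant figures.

Semi-major axis a = (r_p + r_a)/2 = 16188 km = 1.619×10⁷ m.
Vis-viva: v² = μ(2/r − 1/a) = 3.986×10¹⁴ × (7.959×10⁻⁸ − 6.177×10⁻⁸) = 7.101×10⁶ m²/s².
v = 2665 m/s = 2.665 km/s.

v ≈ 2.66 km/s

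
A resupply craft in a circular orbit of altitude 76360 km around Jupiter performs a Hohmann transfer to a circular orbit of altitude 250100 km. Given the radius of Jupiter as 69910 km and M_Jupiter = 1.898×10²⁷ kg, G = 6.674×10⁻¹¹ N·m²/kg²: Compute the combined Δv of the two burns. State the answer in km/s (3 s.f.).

μ = GM = 6.674×10⁻¹¹ × 1.898×10²⁷ = 1.267×10¹⁷ m³/s².
r₁ = 69910 + 76360 = 146270 km = 1.4627×10⁸ m.
r₂ = 69910 + 250100 = 320010 km = 3.2001×10⁸ m.
Transfer ellipse a_t = (r₁ + r₂)/2 = 2.331×10⁸ m.
At r₁: circular v_c1 = √(μ/r₁) = 29430 m/s; transfer-perijove v_p = √[μ(2/r₁ − 1/a_t)] = 34480 m/s.
Δv₁ = v_p − v_c1 = 5049 m/s.
At r₂: circular v_c2 = √(μ/r₂) = 19900 m/s; transfer-apojove v_a = √[μ(2/r₂ − 1/a_t)] = 15760 m/s.
Δv₂ = v_c2 − v_a = 4137 m/s.
Total Δv = Δv₁ + Δv₂ = 9186 m/s = 9.186 km/s.

Δv_total ≈ 9.19 km/s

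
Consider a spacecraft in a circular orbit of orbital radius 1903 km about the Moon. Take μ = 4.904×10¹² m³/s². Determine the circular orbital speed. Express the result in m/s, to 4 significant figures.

v ≈ 1605 m/s

r = 1903 km = 1.903×10⁶ m.
For a circular orbit v = √(μ/r) = √(4.904×10¹² / 1.903×10⁶) = √(2.577×10⁶) = 1605 m/s.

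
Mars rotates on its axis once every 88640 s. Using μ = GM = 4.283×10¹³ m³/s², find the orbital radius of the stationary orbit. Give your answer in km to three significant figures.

r_sync ≈ 20400 km

A synchronous orbit has period T, so by Kepler's third law a = (μT²/4π²)^(1/3).
μT²/4π² = 4.283×10¹³ × (8.864×10⁴)² / 39.48 = 8.524×10²¹ m³.
a = 2.043×10⁷ m = 20428 km.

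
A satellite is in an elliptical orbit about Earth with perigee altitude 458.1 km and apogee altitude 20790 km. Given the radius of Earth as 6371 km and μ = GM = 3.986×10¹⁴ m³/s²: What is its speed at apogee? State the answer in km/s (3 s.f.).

v ≈ 2.43 km/s

r_p = 6371 + 458.1 = 6829.1 km = 6.8291×10⁶ m.
r_a = 6371 + 20790 = 27161 km = 2.7161×10⁷ m.
Semi-major axis a = (r_p + r_a)/2 = 16995 km = 1.700×10⁷ m.
Vis-viva: v² = μ(2/r − 1/a) = 3.986×10¹⁴ × (7.363×10⁻⁸ − 5.884×10⁻⁸) = 5.897×10⁶ m²/s².
v = 2428 m/s = 2.428 km/s.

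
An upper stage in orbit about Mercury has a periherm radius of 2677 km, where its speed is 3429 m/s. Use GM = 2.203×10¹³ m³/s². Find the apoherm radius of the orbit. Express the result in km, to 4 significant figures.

r_p = 2.677×10⁶ m.
Specific energy ε = v²/2 − μ/r = -2.350×10⁶ J/kg, so a = −μ/(2ε) = 4.687×10⁶ m.
The apsides satisfy r_p + r_a = 2a, so the apoherm radius is 2a − r_p = 6.696×10⁶ m = 6696.1 km.

apoherm radius ≈ 6696 km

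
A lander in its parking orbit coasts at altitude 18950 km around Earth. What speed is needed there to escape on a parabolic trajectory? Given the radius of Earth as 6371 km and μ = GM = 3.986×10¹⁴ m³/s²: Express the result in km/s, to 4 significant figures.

v_esc ≈ 5.611 km/s

r = 6371 + 18950 = 25321 km = 2.5321×10⁷ m.
Escape speed v_esc = √(2μ/r) = √(2 × 3.986×10¹⁴ / 2.532×10⁷) = √(3.148×10⁷) = 5611 m/s.
= 5.611 km/s.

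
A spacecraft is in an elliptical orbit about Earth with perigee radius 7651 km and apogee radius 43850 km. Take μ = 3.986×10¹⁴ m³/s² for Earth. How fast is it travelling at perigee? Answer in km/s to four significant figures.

Semi-major axis a = (r_p + r_a)/2 = 25750 km = 2.575×10⁷ m.
Vis-viva: v² = μ(2/r − 1/a) = 3.986×10¹⁴ × (2.614×10⁻⁷ − 3.883×10⁻⁸) = 8.872×10⁷ m²/s².
v = 9419 m/s = 9.419 km/s.

v ≈ 9.419 km/s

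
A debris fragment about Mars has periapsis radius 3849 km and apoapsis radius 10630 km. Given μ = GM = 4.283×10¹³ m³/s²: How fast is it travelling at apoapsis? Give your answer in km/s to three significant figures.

Semi-major axis a = (r_p + r_a)/2 = 7239.5 km = 7.240×10⁶ m.
Vis-viva: v² = μ(2/r − 1/a) = 4.283×10¹³ × (1.881×10⁻⁷ − 1.381×10⁻⁷) = 2.142×10⁶ m²/s².
v = 1464 m/s = 1.464 km/s.

v ≈ 1.46 km/s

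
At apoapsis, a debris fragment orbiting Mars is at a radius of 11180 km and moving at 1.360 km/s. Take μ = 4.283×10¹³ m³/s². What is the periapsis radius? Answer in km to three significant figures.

periapsis radius ≈ 3560 km

r_a = 1.118×10⁷ m.
Specific energy ε = v²/2 − μ/r = -2.906×10⁶ J/kg, so a = −μ/(2ε) = 7.369×10⁶ m.
The apsides satisfy r_p + r_a = 2a, so the periapsis radius is 2a − r_a = 3.558×10⁶ m = 3557.7 km.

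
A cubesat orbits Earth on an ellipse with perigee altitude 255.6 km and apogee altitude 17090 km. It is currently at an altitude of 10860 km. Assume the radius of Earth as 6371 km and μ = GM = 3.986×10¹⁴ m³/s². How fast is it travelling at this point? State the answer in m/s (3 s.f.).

v ≈ 4450 m/s

r_p = 6371 + 255.6 = 6626.6 km = 6.6266×10⁶ m.
r_a = 6371 + 17090 = 23461 km = 2.3461×10⁷ m.
r = 6371 + 10860 = 17231 km = 1.723×10⁷ m.
Semi-major axis a = (r_p + r_a)/2 = 15044 km = 1.504×10⁷ m.
Vis-viva: v² = μ(2/r − 1/a) = 3.986×10¹⁴ × (1.161×10⁻⁷ − 6.647×10⁻⁸) = 1.977×10⁷ m²/s².
v = 4446 m/s.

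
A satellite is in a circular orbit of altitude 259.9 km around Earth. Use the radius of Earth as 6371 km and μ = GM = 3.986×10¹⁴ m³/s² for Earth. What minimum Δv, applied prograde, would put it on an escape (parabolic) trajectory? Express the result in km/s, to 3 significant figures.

r = 6371 + 259.9 = 6630.9 km = 6.6309×10⁶ m.
Circular speed v_c = √(μ/r) = 7753 m/s.
Escape speed v_esc = √(2μ/r) = √2 × v_c = 10960 m/s.
Δv = v_esc − v_c = 3211 m/s = 3.211 km/s.

Δv ≈ 3.21 km/s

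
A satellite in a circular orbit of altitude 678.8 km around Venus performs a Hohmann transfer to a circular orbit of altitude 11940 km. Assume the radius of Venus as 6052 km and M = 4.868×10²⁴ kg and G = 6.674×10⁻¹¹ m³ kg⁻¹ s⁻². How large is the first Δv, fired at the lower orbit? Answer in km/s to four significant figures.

μ = GM = 6.674×10⁻¹¹ × 4.868×10²⁴ = 3.249×10¹⁴ m³/s².
r₁ = 6052 + 678.8 = 6730.8 km = 6.7308×10⁶ m.
r₂ = 6052 + 11940 = 17992 km = 1.7992×10⁷ m.
Transfer ellipse a_t = (r₁ + r₂)/2 = 1.236×10⁷ m.
At r₁: circular v_c1 = √(μ/r₁) = 6948 m/s; transfer-periapsis v_p = √[μ(2/r₁ − 1/a_t)] = 8382 m/s.
Δv₁ = v_p − v_c1 = 1434 m/s.
= 1.434 km/s.

Δv ≈ 1.434 km/s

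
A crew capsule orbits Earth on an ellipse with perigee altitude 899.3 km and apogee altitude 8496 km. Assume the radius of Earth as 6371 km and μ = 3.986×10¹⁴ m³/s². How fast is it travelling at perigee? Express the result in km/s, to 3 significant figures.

r_p = 6371 + 899.3 = 7270.3 km = 7.2703×10⁶ m.
r_a = 6371 + 8496 = 14867 km = 1.4867×10⁷ m.
Semi-major axis a = (r_p + r_a)/2 = 11069 km = 1.107×10⁷ m.
Vis-viva: v² = μ(2/r − 1/a) = 3.986×10¹⁴ × (2.751×10⁻⁷ − 9.035×10⁻⁸) = 7.364×10⁷ m²/s².
v = 8581 m/s = 8.581 km/s.

v ≈ 8.58 km/s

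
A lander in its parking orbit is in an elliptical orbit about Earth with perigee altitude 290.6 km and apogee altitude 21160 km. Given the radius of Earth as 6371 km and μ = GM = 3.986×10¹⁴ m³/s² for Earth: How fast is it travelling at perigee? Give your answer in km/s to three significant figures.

r_p = 6371 + 290.6 = 6661.6 km = 6.6616×10⁶ m.
r_a = 6371 + 21160 = 27531 km = 2.7531×10⁷ m.
Semi-major axis a = (r_p + r_a)/2 = 17096 km = 1.710×10⁷ m.
Vis-viva: v² = μ(2/r − 1/a) = 3.986×10¹⁴ × (3.002×10⁻⁷ − 5.849×10⁻⁸) = 9.636×10⁷ m²/s².
v = 9816 m/s = 9.816 km/s.

v ≈ 9.82 km/s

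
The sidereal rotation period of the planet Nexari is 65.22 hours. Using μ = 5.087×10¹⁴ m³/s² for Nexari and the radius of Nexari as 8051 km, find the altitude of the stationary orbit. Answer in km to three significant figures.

h_sync ≈ 81200 km

T = 65.22 hours = 2.348×10⁵ s.
A synchronous orbit has period T, so by Kepler's third law a = (μT²/4π²)^(1/3).
μT²/4π² = 5.087×10¹⁴ × (2.348×10⁵)² / 39.48 = 7.103×10²³ m³.
a = 8.923×10⁷ m = 89226 km.
Altitude h = a − R = 89226 − 8051 = 81175 km.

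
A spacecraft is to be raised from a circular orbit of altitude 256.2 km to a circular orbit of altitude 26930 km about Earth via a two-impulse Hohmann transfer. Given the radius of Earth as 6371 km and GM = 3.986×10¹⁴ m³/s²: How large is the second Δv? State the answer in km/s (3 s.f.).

Δv ≈ 1.47 km/s

r₁ = 6371 + 256.2 = 6627.2 km = 6.6272×10⁶ m.
r₂ = 6371 + 26930 = 33301 km = 3.3301×10⁷ m.
Transfer ellipse a_t = (r₁ + r₂)/2 = 1.996×10⁷ m.
At r₁: circular v_c1 = √(μ/r₁) = 7755 m/s; transfer-perigee v_p = √[μ(2/r₁ − 1/a_t)] = 10020 m/s.
At r₂: circular v_c2 = √(μ/r₂) = 3460 m/s; transfer-apogee v_a = √[μ(2/r₂ − 1/a_t)] = 1993 m/s.
Δv₂ = v_c2 − v_a = 1466 m/s.
= 1.466 km/s.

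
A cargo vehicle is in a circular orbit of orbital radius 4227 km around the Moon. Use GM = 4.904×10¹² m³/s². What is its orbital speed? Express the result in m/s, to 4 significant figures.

v ≈ 1077 m/s

r = 4227 km = 4.227×10⁶ m.
For a circular orbit v = √(μ/r) = √(4.904×10¹² / 4.227×10⁶) = √(1.160×10⁶) = 1077 m/s.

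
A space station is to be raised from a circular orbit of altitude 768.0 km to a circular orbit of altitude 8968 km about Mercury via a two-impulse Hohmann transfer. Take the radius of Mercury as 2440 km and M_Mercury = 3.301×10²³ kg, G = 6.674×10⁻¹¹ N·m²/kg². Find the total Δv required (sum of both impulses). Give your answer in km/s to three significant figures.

μ = GM = 6.674×10⁻¹¹ × 3.301×10²³ = 2.203×10¹³ m³/s².
r₁ = 2440 + 768.0 = 3208.0 km = 3.2080×10⁶ m.
r₂ = 2440 + 8968 = 11408 km = 1.1408×10⁷ m.
Transfer ellipse a_t = (r₁ + r₂)/2 = 7.308×10⁶ m.
At r₁: circular v_c1 = √(μ/r₁) = 2621 m/s; transfer-periherm v_p = √[μ(2/r₁ − 1/a_t)] = 3274 m/s.
Δv₁ = v_p − v_c1 = 653.6 m/s.
At r₂: circular v_c2 = √(μ/r₂) = 1390 m/s; transfer-apoherm v_a = √[μ(2/r₂ − 1/a_t)] = 920.7 m/s.
Δv₂ = v_c2 − v_a = 468.9 m/s.
Total Δv = Δv₁ + Δv₂ = 1123 m/s = 1.123 km/s.

Δv_total ≈ 1.12 km/s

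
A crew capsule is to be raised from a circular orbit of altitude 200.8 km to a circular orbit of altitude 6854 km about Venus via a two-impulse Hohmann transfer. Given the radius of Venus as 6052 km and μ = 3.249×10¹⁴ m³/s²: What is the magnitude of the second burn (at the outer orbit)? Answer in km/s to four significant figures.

Δv ≈ 0.9637 km/s

r₁ = 6052 + 200.8 = 6252.8 km = 6.2528×10⁶ m.
r₂ = 6052 + 6854 = 12906 km = 1.2906×10⁷ m.
Transfer ellipse a_t = (r₁ + r₂)/2 = 9.579×10⁶ m.
At r₁: circular v_c1 = √(μ/r₁) = 7208 m/s; transfer-periapsis v_p = √[μ(2/r₁ − 1/a_t)] = 8367 m/s.
At r₂: circular v_c2 = √(μ/r₂) = 5017 m/s; transfer-apoapsis v_a = √[μ(2/r₂ − 1/a_t)] = 4054 m/s.
Δv₂ = v_c2 − v_a = 963.7 m/s.
= 0.9637 km/s.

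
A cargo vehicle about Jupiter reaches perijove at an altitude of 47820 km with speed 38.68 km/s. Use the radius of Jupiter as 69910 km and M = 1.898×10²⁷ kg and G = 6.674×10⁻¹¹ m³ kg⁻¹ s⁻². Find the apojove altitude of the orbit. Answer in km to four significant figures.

apojove altitude ≈ 1.987×10⁵ km

μ = GM = 6.674×10⁻¹¹ × 1.898×10²⁷ = 1.267×10¹⁷ m³/s².
r_p = 69910 + 47820 = 1.1773×10⁵ km = 1.177×10⁸ m.
Specific energy ε = v²/2 − μ/r = -3.279×10⁸ J/kg, so a = −μ/(2ε) = 1.932×10⁸ m.
The apsides satisfy r_p + r_a = 2a, so the apojove radius is 2a − r_p = 2.686×10⁸ m = 2.6860×10⁵ km.
Apojove altitude = 2.6860×10⁵ − 69910 = 1.9869×10⁵ km.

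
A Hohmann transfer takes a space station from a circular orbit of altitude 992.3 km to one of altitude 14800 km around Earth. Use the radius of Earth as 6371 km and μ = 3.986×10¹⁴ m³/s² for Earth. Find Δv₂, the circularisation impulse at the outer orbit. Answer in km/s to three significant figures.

Δv ≈ 1.22 km/s

r₁ = 6371 + 992.3 = 7363.3 km = 7.3633×10⁶ m.
r₂ = 6371 + 14800 = 21171 km = 2.1171×10⁷ m.
Transfer ellipse a_t = (r₁ + r₂)/2 = 1.427×10⁷ m.
At r₁: circular v_c1 = √(μ/r₁) = 7358 m/s; transfer-perigee v_p = √[μ(2/r₁ − 1/a_t)] = 8963 m/s.
At r₂: circular v_c2 = √(μ/r₂) = 4339 m/s; transfer-apogee v_a = √[μ(2/r₂ − 1/a_t)] = 3117 m/s.
Δv₂ = v_c2 − v_a = 1222 m/s.
= 1.222 km/s.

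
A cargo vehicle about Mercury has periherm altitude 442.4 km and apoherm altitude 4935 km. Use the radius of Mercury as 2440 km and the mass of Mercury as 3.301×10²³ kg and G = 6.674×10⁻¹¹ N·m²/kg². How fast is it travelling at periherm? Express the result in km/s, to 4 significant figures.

μ = GM = 6.674×10⁻¹¹ × 3.301×10²³ = 2.203×10¹³ m³/s².
r_p = 2440 + 442.4 = 2882.4 km = 2.8824×10⁶ m.
r_a = 2440 + 4935 = 7375.0 km = 7.3750×10⁶ m.
Semi-major axis a = (r_p + r_a)/2 = 5128.7 km = 5.129×10⁶ m.
Vis-viva: v² = μ(2/r − 1/a) = 2.203×10¹³ × (6.939×10⁻⁷ − 1.950×10⁻⁷) = 1.099×10⁷ m²/s².
v = 3315 m/s = 3.315 km/s.

v ≈ 3.315 km/s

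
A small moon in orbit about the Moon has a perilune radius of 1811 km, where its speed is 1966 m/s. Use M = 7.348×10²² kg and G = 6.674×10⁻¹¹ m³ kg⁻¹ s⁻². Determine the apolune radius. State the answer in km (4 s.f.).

apolune radius ≈ 4514 km

μ = GM = 6.674×10⁻¹¹ × 7.348×10²² = 4.904×10¹² m³/s².
r_p = 1.811×10⁶ m.
Specific energy ε = v²/2 − μ/r = -7.753×10⁵ J/kg, so a = −μ/(2ε) = 3.162×10⁶ m.
The apsides satisfy r_p + r_a = 2a, so the apolune radius is 2a − r_p = 4.514×10⁶ m = 4514.0 km.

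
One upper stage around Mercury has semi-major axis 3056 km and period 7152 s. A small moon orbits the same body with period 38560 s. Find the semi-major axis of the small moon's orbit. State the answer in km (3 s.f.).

a₂ ≈ 9400 km

Kepler's third law: a³ ∝ T², so a₂ = a₁ (T₂/T₁)^(2/3).
T₂/T₁ = 5.391, (T₂/T₁)^(2/3) = 3.075.
a₂ = 3056 × 3.075 = 9396 km.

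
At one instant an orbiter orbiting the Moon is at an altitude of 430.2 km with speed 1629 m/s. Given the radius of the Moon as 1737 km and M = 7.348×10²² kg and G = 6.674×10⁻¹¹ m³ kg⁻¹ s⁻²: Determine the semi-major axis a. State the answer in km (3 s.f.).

a ≈ 2620 km

μ = GM = 6.674×10⁻¹¹ × 7.348×10²² = 4.904×10¹² m³/s².
r = 1737 + 430.2 = 2167.2 km = 2.167×10⁶ m.
Vis-viva rearranged: 1/a = 2/r − v²/μ = 9.228×10⁻⁷ − 5.411×10⁻⁷ = 3.817×10⁻⁷ m⁻¹.
a = 2.620×10⁶ m = 2619.6 km.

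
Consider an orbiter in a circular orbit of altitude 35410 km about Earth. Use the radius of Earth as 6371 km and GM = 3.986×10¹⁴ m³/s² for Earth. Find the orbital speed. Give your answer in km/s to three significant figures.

v ≈ 3.09 km/s

r = 6371 + 35410 = 41781 km = 4.1781×10⁷ m.
For a circular orbit v = √(μ/r) = √(3.986×10¹⁴ / 4.178×10⁷) = √(9.540×10⁶) = 3089 m/s.
That is 3.089 km/s.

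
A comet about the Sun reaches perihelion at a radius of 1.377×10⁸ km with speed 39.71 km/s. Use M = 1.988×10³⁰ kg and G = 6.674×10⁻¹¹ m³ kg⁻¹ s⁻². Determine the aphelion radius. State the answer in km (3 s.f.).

aphelion radius ≈ 6.20×10⁸ km

μ = GM = 6.674×10⁻¹¹ × 1.988×10³⁰ = 1.327×10²⁰ m³/s².
r_p = 1.377×10¹¹ m.
Specific energy ε = v²/2 − μ/r = -1.751×10⁸ J/kg, so a = −μ/(2ε) = 3.789×10¹¹ m.
The apsides satisfy r_p + r_a = 2a, so the aphelion radius is 2a − r_p = 6.201×10¹¹ m = 6.2005×10⁸ km.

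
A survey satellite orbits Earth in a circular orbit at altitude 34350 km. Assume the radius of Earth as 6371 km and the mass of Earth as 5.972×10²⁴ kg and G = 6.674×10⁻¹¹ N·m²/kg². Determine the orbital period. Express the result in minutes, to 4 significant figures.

T ≈ 1363 minutes

μ = GM = 6.674×10⁻¹¹ × 5.972×10²⁴ = 3.986×10¹⁴ m³/s².
r = 6371 + 34350 = 40721 km = 4.0721×10⁷ m.
Kepler's third law: T = 2π√(r³/μ) = 2π√((4.072×10⁷)³ / 3.986×10¹⁴).
r³/μ = 1.694×10⁸ s², so T = 2π × 1.302×10⁴ = 8.178×10⁴ s.
Converting: 8.178×10⁴ s ÷ 60.00 = 1363 minutes.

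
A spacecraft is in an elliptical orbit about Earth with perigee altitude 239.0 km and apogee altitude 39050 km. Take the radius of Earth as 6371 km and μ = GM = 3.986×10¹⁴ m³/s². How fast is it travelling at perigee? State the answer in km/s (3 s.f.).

r_p = 6371 + 239.0 = 6610.0 km = 6.6100×10⁶ m.
r_a = 6371 + 39050 = 45421 km = 4.5421×10⁷ m.
Semi-major axis a = (r_p + r_a)/2 = 26016 km = 2.602×10⁷ m.
Vis-viva: v² = μ(2/r − 1/a) = 3.986×10¹⁴ × (3.026×10⁻⁷ − 3.844×10⁻⁸) = 1.053×10⁸ m²/s².
v = 10260 m/s = 10.26 km/s.

v ≈ 10.3 km/s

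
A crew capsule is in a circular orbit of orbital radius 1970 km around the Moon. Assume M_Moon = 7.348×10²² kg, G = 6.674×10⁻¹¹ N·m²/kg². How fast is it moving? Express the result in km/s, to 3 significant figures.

v ≈ 1.58 km/s

μ = GM = 6.674×10⁻¹¹ × 7.348×10²² = 4.904×10¹² m³/s².
r = 1970 km = 1.970×10⁶ m.
For a circular orbit v = √(μ/r) = √(4.904×10¹² / 1.970×10⁶) = √(2.489×10⁶) = 1578 m/s.
That is 1.578 km/s.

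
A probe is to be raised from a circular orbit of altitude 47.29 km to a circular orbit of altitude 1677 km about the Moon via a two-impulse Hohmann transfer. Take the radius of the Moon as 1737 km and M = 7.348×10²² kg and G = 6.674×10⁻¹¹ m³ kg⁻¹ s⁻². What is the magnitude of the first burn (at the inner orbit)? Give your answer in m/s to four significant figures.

Δv ≈ 242.2 m/s

μ = GM = 6.674×10⁻¹¹ × 7.348×10²² = 4.904×10¹² m³/s².
r₁ = 1737 + 47.29 = 1784.3 km = 1.7843×10⁶ m.
r₂ = 1737 + 1677 = 3414.0 km = 3.4140×10⁶ m.
Transfer ellipse a_t = (r₁ + r₂)/2 = 2.599×10⁶ m.
At r₁: circular v_c1 = √(μ/r₁) = 1658 m/s; transfer-perilune v_p = √[μ(2/r₁ − 1/a_t)] = 1900 m/s.
Δv₁ = v_p − v_c1 = 242.2 m/s.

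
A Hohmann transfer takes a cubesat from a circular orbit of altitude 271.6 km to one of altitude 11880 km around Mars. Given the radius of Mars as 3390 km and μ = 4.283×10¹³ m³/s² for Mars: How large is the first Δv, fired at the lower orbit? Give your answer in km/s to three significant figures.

r₁ = 3390 + 271.6 = 3661.6 km = 3.6616×10⁶ m.
r₂ = 3390 + 11880 = 15270 km = 1.5270×10⁷ m.
Transfer ellipse a_t = (r₁ + r₂)/2 = 9.466×10⁶ m.
At r₁: circular v_c1 = √(μ/r₁) = 3420 m/s; transfer-periapsis v_p = √[μ(2/r₁ − 1/a_t)] = 4344 m/s.
Δv₁ = v_p − v_c1 = 923.8 m/s.
= 0.9238 km/s.

Δv ≈ 0.924 km/s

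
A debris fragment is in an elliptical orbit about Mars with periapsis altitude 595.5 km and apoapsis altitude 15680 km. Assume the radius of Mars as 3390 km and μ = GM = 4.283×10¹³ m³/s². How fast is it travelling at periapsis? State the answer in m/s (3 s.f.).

v ≈ 4220 m/s

r_p = 3390 + 595.5 = 3985.5 km = 3.9855×10⁶ m.
r_a = 3390 + 15680 = 19070 km = 1.9070×10⁷ m.
Semi-major axis a = (r_p + r_a)/2 = 11528 km = 1.153×10⁷ m.
Vis-viva: v² = μ(2/r − 1/a) = 4.283×10¹³ × (5.018×10⁻⁷ − 8.675×10⁻⁸) = 1.778×10⁷ m²/s².
v = 4216 m/s.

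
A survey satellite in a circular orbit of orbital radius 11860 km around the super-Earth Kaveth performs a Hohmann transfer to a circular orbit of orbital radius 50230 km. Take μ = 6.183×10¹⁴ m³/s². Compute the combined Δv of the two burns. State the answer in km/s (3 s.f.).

Δv_total ≈ 3.30 km/s

r₁ = 11860 km = 1.186×10⁷ m.
r₂ = 50230 km = 5.023×10⁷ m.
Transfer ellipse a_t = (r₁ + r₂)/2 = 3.104×10⁷ m.
At r₁: circular v_c1 = √(μ/r₁) = 7220 m/s; transfer-periapsis v_p = √[μ(2/r₁ − 1/a_t)] = 9184 m/s.
Δv₁ = v_p − v_c1 = 1964 m/s.
At r₂: circular v_c2 = √(μ/r₂) = 3508 m/s; transfer-apoapsis v_a = √[μ(2/r₂ − 1/a_t)] = 2169 m/s.
Δv₂ = v_c2 − v_a = 1340 m/s.
Total Δv = Δv₁ + Δv₂ = 3304 m/s = 3.304 km/s.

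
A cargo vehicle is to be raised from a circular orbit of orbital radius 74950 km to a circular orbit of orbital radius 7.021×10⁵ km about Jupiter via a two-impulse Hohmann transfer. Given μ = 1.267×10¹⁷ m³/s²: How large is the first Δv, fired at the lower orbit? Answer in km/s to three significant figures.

r₁ = 74950 km = 7.495×10⁷ m.
r₂ = 7.021×10⁵ km = 7.021×10⁸ m.
Transfer ellipse a_t = (r₁ + r₂)/2 = 3.885×10⁸ m.
At r₁: circular v_c1 = √(μ/r₁) = 41120 m/s; transfer-perijove v_p = √[μ(2/r₁ − 1/a_t)] = 55270 m/s.
Δv₁ = v_p − v_c1 = 14160 m/s.
= 14.16 km/s.

Δv ≈ 14.2 km/s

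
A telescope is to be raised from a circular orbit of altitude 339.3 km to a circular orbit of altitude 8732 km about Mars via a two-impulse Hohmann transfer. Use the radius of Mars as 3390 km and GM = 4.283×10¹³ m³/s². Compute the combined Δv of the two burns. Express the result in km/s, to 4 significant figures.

r₁ = 3390 + 339.3 = 3729.3 km = 3.7293×10⁶ m.
r₂ = 3390 + 8732 = 12122 km = 1.2122×10⁷ m.
Transfer ellipse a_t = (r₁ + r₂)/2 = 7.926×10⁶ m.
At r₁: circular v_c1 = √(μ/r₁) = 3389 m/s; transfer-periapsis v_p = √[μ(2/r₁ − 1/a_t)] = 4191 m/s.
Δv₁ = v_p − v_c1 = 802.2 m/s.
At r₂: circular v_c2 = √(μ/r₂) = 1880 m/s; transfer-apoapsis v_a = √[μ(2/r₂ − 1/a_t)] = 1289 m/s.
Δv₂ = v_c2 − v_a = 590.3 m/s.
Total Δv = Δv₁ + Δv₂ = 1393 m/s = 1.393 km/s.

Δv_total ≈ 1.393 km/s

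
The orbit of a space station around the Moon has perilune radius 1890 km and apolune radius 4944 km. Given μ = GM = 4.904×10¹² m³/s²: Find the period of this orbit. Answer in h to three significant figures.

T ≈ 4.98 h

Semi-major axis a = (r_p + r_a)/2 = (1890.0 + 4944.0)/2 = 3417.0 km = 3.417×10⁶ m.
By Kepler's third law T = 2π√(a³/μ) = 2π × 2.852×10³ = 1.792×10⁴ s.
= 4.978 h.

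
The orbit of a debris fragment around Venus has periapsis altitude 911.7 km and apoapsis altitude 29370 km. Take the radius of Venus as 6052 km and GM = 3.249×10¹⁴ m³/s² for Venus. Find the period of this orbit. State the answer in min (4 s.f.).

T ≈ 566.8 min

r_p = 6052 + 911.7 = 6963.7 km = 6.9637×10⁶ m.
r_a = 6052 + 29370 = 35422 km = 3.5422×10⁷ m.
Semi-major axis a = (r_p + r_a)/2 = (6963.7 + 35422)/2 = 21193 km = 2.119×10⁷ m.
By Kepler's third law T = 2π√(a³/μ) = 2π × 5.413×10³ = 3.401×10⁴ s.
= 566.8 min.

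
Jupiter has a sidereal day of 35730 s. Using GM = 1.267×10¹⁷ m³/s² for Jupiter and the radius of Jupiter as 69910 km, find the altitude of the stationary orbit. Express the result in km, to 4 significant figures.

h_sync ≈ 90110 km

A synchronous orbit has period T, so by Kepler's third law a = (μT²/4π²)^(1/3).
μT²/4π² = 1.267×10¹⁷ × (3.573×10⁴)² / 39.48 = 4.097×10²⁴ m³.
a = 1.600×10⁸ m = 1.6002×10⁵ km.
Altitude h = a − R = 1.6002×10⁵ − 69910 = 90105 km.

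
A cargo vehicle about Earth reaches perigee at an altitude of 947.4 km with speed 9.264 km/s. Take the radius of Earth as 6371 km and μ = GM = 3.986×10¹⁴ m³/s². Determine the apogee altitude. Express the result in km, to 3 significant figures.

apogee altitude ≈ 20800 km

r_p = 6371 + 947.4 = 7318.4 km = 7.318×10⁶ m.
Specific energy ε = v²/2 − μ/r = -1.155×10⁷ J/kg, so a = −μ/(2ε) = 1.725×10⁷ m.
The apsides satisfy r_p + r_a = 2a, so the apogee radius is 2a − r_p = 2.718×10⁷ m = 27179 km.
Apogee altitude = 27179 − 6371 = 20808 km.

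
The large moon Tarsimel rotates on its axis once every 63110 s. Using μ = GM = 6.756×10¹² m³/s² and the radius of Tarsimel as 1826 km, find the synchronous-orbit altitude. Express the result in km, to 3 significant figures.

A synchronous orbit has period T, so by Kepler's third law a = (μT²/4π²)^(1/3).
μT²/4π² = 6.756×10¹² × (6.311×10⁴)² / 39.48 = 6.816×10²⁰ m³.
a = 8.801×10⁶ m = 8800.5 km.
Altitude h = a − R = 8800.5 − 1826 = 6974.5 km.

h_sync ≈ 6970 km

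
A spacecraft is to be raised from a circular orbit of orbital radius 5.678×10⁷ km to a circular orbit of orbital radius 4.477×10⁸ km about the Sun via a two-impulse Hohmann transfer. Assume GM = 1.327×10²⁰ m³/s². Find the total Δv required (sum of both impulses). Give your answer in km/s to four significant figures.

Δv_total ≈ 25.11 km/s

r₁ = 5.678×10⁷ km = 5.678×10¹⁰ m.
r₂ = 4.477×10⁸ km = 4.477×10¹¹ m.
Transfer ellipse a_t = (r₁ + r₂)/2 = 2.522×10¹¹ m.
At r₁: circular v_c1 = √(μ/r₁) = 48340 m/s; transfer-perihelion v_p = √[μ(2/r₁ − 1/a_t)] = 64410 m/s.
Δv₁ = v_p − v_c1 = 16060 m/s.
At r₂: circular v_c2 = √(μ/r₂) = 17220 m/s; transfer-aphelion v_a = √[μ(2/r₂ − 1/a_t)] = 8168 m/s.
Δv₂ = v_c2 − v_a = 9048 m/s.
Total Δv = Δv₁ + Δv₂ = 25110 m/s = 25.11 km/s.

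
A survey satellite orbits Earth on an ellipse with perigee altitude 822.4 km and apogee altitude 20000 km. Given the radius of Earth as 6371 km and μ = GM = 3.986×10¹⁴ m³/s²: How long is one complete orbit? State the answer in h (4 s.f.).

T ≈ 6.010 h

r_p = 6371 + 822.4 = 7193.4 km = 7.1934×10⁶ m.
r_a = 6371 + 20000 = 26371 km = 2.6371×10⁷ m.
Semi-major axis a = (r_p + r_a)/2 = (7193.4 + 26371)/2 = 16782 km = 1.678×10⁷ m.
By Kepler's third law T = 2π√(a³/μ) = 2π × 3.444×10³ = 2.164×10⁴ s.
= 6.010 h.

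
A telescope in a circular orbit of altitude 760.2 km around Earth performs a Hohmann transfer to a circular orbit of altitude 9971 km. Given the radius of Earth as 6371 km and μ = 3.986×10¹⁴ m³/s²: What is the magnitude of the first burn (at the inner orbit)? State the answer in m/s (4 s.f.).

Δv ≈ 1346 m/s

r₁ = 6371 + 760.2 = 7131.2 km = 7.1312×10⁶ m.
r₂ = 6371 + 9971 = 16342 km = 1.6342×10⁷ m.
Transfer ellipse a_t = (r₁ + r₂)/2 = 1.174×10⁷ m.
At r₁: circular v_c1 = √(μ/r₁) = 7476 m/s; transfer-perigee v_p = √[μ(2/r₁ − 1/a_t)] = 8822 m/s.
Δv₁ = v_p − v_c1 = 1346 m/s.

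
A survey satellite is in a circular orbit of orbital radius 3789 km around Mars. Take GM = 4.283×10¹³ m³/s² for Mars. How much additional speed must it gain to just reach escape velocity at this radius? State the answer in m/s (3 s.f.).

r = 3789 km = 3.789×10⁶ m.
Circular speed v_c = √(μ/r) = 3362 m/s.
Escape speed v_esc = √(2μ/r) = √2 × v_c = 4755 m/s.
Δv = v_esc − v_c = 1393 m/s.

Δv ≈ 1390 m/s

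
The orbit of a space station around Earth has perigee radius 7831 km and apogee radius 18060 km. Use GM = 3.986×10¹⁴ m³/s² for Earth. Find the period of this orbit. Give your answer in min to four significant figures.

Semi-major axis a = (r_p + r_a)/2 = (7831.0 + 18060)/2 = 12946 km = 1.295×10⁷ m.
By Kepler's third law T = 2π√(a³/μ) = 2π × 2.333×10³ = 1.466×10⁴ s.
= 244.3 min.

T ≈ 244.3 min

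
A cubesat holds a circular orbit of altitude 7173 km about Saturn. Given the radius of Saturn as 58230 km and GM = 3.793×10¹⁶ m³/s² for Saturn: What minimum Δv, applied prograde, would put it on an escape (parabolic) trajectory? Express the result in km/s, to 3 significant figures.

Δv ≈ 9.98 km/s

r = 58230 + 7173 = 65403 km = 6.5403×10⁷ m.
Circular speed v_c = √(μ/r) = 24080 m/s.
Escape speed v_esc = √(2μ/r) = √2 × v_c = 34060 m/s.
Δv = v_esc − v_c = 9975 m/s = 9.975 km/s.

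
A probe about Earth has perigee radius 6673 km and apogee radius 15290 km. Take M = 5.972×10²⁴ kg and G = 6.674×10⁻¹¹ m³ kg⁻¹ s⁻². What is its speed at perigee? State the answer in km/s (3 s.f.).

v ≈ 9.12 km/s

μ = GM = 6.674×10⁻¹¹ × 5.972×10²⁴ = 3.986×10¹⁴ m³/s².
Semi-major axis a = (r_p + r_a)/2 = 10982 km = 1.098×10⁷ m.
Vis-viva: v² = μ(2/r − 1/a) = 3.986×10¹⁴ × (2.997×10⁻⁷ − 9.106×10⁻⁸) = 8.316×10⁷ m²/s².
v = 9119 m/s = 9.119 km/s.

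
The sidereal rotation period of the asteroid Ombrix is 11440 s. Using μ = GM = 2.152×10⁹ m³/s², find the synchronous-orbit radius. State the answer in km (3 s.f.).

A synchronous orbit has period T, so by Kepler's third law a = (μT²/4π²)^(1/3).
μT²/4π² = 2.152×10⁹ × (1.144×10⁴)² / 39.48 = 7.134×10¹⁵ m³.
a = 1.925×10⁵ m = 192.51 km.

r_sync ≈ 193 km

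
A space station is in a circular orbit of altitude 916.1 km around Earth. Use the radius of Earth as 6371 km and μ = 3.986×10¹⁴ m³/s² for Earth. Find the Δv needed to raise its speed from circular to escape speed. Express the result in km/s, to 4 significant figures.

r = 6371 + 916.1 = 7287.1 km = 7.2871×10⁶ m.
Circular speed v_c = √(μ/r) = 7396 m/s.
Escape speed v_esc = √(2μ/r) = √2 × v_c = 10460 m/s.
Δv = v_esc − v_c = 3063 m/s = 3.063 km/s.

Δv ≈ 3.063 km/s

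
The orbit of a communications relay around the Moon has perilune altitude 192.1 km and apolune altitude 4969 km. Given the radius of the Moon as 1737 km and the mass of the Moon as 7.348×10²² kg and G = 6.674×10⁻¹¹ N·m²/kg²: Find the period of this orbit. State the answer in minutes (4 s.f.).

μ = GM = 6.674×10⁻¹¹ × 7.348×10²² = 4.904×10¹² m³/s².
r_p = 1737 + 192.1 = 1929.1 km = 1.9291×10⁶ m.
r_a = 1737 + 4969 = 6706.0 km = 6.7060×10⁶ m.
Semi-major axis a = (r_p + r_a)/2 = (1929.1 + 6706.0)/2 = 4317.6 km = 4.318×10⁶ m.
By Kepler's third law T = 2π√(a³/μ) = 2π × 4.051×10³ = 2.545×10⁴ s.
= 424.2 minutes.

T ≈ 424.2 minutes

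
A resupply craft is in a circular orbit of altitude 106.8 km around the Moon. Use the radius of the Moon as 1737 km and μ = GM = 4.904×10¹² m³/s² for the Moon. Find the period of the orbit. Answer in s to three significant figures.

r = 1737 + 106.8 = 1843.8 km = 1.8438×10⁶ m.
Kepler's third law: T = 2π√(r³/μ) = 2π√((1.844×10⁶)³ / 4.904×10¹²).
r³/μ = 1.278×10⁶ s², so T = 2π × 1.131×10³ = 7.104×10³ s.

T ≈ 7100 s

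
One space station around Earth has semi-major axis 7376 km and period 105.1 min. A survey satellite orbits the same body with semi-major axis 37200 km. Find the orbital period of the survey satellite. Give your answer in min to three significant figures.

Kepler's third law: T² ∝ a³, so T₂ = T₁ (a₂/a₁)^(3/2).
a₂/a₁ = 5.043, (a₂/a₁)^(3/2) = 11.33.
T₂ = 105.1 × 11.33 = 1190 min.

T₂ ≈ 1190 min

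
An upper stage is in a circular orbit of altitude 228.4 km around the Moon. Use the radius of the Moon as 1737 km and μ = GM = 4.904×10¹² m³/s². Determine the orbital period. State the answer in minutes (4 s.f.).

r = 1737 + 228.4 = 1965.4 km = 1.9654×10⁶ m.
Kepler's third law: T = 2π√(r³/μ) = 2π√((1.965×10⁶)³ / 4.904×10¹²).
r³/μ = 1.548×10⁶ s², so T = 2π × 1.244×10³ = 7.818×10³ s.
Converting: 7.818×10³ s ÷ 60.00 = 130.3 minutes.

T ≈ 130.3 minutes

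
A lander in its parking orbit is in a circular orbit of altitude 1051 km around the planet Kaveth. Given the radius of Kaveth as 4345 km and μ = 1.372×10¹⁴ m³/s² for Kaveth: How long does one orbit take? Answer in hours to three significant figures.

T ≈ 1.87 hours

r = 4345 + 1051 = 5396.0 km = 5.3960×10⁶ m.
Kepler's third law: T = 2π√(r³/μ) = 2π√((5.396×10⁶)³ / 1.372×10¹⁴).
r³/μ = 1.145×10⁶ s², so T = 2π × 1.070×10³ = 6.724×10³ s.
Converting: 6.724×10³ s ÷ 3600 = 1.868 hours.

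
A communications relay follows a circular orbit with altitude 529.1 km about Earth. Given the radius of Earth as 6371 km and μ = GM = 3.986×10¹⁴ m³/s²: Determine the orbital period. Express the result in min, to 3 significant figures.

T ≈ 95.1 min

r = 6371 + 529.1 = 6900.1 km = 6.9001×10⁶ m.
Kepler's third law: T = 2π√(r³/μ) = 2π√((6.900×10⁶)³ / 3.986×10¹⁴).
r³/μ = 8.242×10⁵ s², so T = 2π × 9.079×10² = 5.704×10³ s.
Converting: 5.704×10³ s ÷ 60.00 = 95.07 min.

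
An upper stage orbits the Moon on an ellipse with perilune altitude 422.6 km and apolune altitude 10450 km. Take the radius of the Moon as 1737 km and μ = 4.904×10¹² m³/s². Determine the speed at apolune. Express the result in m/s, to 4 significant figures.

r_p = 1737 + 422.6 = 2159.6 km = 2.1596×10⁶ m.
r_a = 1737 + 10450 = 12187 km = 1.2187×10⁷ m.
Semi-major axis a = (r_p + r_a)/2 = 7173.3 km = 7.173×10⁶ m.
Vis-viva: v² = μ(2/r − 1/a) = 4.904×10¹² × (1.641×10⁻⁷ − 1.394×10⁻⁷) = 1.211×10⁵ m²/s².
v = 348.1 m/s.

v ≈ 348.1 m/s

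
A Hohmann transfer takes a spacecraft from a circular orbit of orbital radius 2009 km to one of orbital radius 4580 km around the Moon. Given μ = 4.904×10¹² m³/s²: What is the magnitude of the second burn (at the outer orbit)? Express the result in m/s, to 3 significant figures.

Δv ≈ 227 m/s

r₁ = 2009 km = 2.009×10⁶ m.
r₂ = 4580 km = 4.580×10⁶ m.
Transfer ellipse a_t = (r₁ + r₂)/2 = 3.294×10⁶ m.
At r₁: circular v_c1 = √(μ/r₁) = 1562 m/s; transfer-perilune v_p = √[μ(2/r₁ − 1/a_t)] = 1842 m/s.
At r₂: circular v_c2 = √(μ/r₂) = 1035 m/s; transfer-apolune v_a = √[μ(2/r₂ − 1/a_t)] = 808.0 m/s.
Δv₂ = v_c2 − v_a = 226.7 m/s.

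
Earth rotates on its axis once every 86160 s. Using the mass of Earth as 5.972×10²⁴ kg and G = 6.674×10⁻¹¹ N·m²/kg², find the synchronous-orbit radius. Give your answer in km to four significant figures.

μ = GM = 6.674×10⁻¹¹ × 5.972×10²⁴ = 3.986×10¹⁴ m³/s².
A synchronous orbit has period T, so by Kepler's third law a = (μT²/4π²)^(1/3).
μT²/4π² = 3.986×10¹⁴ × (8.616×10⁴)² / 39.48 = 7.495×10²² m³.
a = 4.216×10⁷ m = 42162 km.

r_sync ≈ 42160 km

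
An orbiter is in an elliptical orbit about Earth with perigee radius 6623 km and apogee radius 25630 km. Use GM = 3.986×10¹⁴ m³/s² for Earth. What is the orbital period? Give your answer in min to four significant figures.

Semi-major axis a = (r_p + r_a)/2 = (6623.0 + 25630)/2 = 16126 km = 1.613×10⁷ m.
By Kepler's third law T = 2π√(a³/μ) = 2π × 3.244×10³ = 2.038×10⁴ s.
= 339.7 min.

T ≈ 339.7 min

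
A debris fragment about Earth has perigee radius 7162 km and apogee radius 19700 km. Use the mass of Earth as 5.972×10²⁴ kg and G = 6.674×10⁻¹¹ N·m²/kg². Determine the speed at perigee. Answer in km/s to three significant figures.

v ≈ 9.03 km/s

μ = GM = 6.674×10⁻¹¹ × 5.972×10²⁴ = 3.986×10¹⁴ m³/s².
Semi-major axis a = (r_p + r_a)/2 = 13431 km = 1.343×10⁷ m.
Vis-viva: v² = μ(2/r − 1/a) = 3.986×10¹⁴ × (2.793×10⁻⁷ − 7.445×10⁻⁸) = 8.163×10⁷ m²/s².
v = 9035 m/s = 9.035 km/s.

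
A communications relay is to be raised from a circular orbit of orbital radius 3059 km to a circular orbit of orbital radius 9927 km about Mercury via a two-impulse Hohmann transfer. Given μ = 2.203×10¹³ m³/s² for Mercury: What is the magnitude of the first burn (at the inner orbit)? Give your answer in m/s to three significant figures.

r₁ = 3059 km = 3.059×10⁶ m.
r₂ = 9927 km = 9.927×10⁶ m.
Transfer ellipse a_t = (r₁ + r₂)/2 = 6.493×10⁶ m.
At r₁: circular v_c1 = √(μ/r₁) = 2684 m/s; transfer-periherm v_p = √[μ(2/r₁ − 1/a_t)] = 3318 m/s.
Δv₁ = v_p − v_c1 = 634.6 m/s.

Δv ≈ 635 m/s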